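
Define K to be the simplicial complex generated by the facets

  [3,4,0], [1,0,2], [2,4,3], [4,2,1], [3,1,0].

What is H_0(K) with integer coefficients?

Fix the vertex order 0 < 1 < 2 < 3 < 4 and write every simplex with vertices in increasing order. Then dim K = 2 and the simplices of K are:

  0-simplices (5): [0], [1], [2], [3], [4]
  1-simplices (10): [0,1], [0,2], [0,3], [0,4], [1,2], [1,3], [1,4], [2,3], [2,4], [3,4]
  2-simplices (5): [0,1,2], [0,1,3], [0,3,4], [1,2,4], [2,3,4]

giving chain groups C_0 ≅ Z^5, C_1 ≅ Z^10, C_2 ≅ Z^5.

The boundary map ∂_1: C_1 → C_0 maps an edge to its endpoints' difference, ∂[p,q] = q − p.
The resulting 5×10 matrix has rank 4, and its Smith normal form has invariant factors (1,1,1,1).

∂_2: C_2 → C_1 sends each 2-simplex [p,q,r] to [q,r] − [p,r] + [p,q]. For instance
  ∂[0,3,4] = [3,4] − [0,4] + [0,3],
  ∂[0,1,2] = [1,2] − [0,2] + [0,1].
The 10×5 boundary matrix has rank 5 and Smith normal form diag(1,1,1,1,1).

Reading off H_k = ker ∂_k / im ∂_{k+1}:

  H_0: rank C_0 − rank ∂_1 = 5 − 4 = 1, and the invariant factors of ∂_1 are all 1, so H_0 = Z.

H_0 = Z.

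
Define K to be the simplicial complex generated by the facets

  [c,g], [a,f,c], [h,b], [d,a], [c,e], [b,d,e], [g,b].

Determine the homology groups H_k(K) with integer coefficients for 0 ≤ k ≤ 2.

H_0 = Z,  H_1 = Z^2,  H_2 = 0.

Fix the vertex order a < b < c < d < e < f < g < h and write every simplex with vertices in increasing order. Then dim K = 2 and the simplices of K are:

  0-simplices (8): a, b, c, d, e, f, g, h
  1-simplices (11): ac, ad, af, bd, be, bg, bh, ce, cf, cg, de
  2-simplices (2): acf, bde

giving chain groups C_0 ≅ Z^8, C_1 ≅ Z^11, C_2 ≅ Z^2.

The boundary map ∂_1: C_1 → C_0 is given by ∂[p,q] = [q] − [p]. For instance
  ∂cg = g − c.
As a 8×11 matrix over Z this has rank 7, with invariant factors (1,1,1,1,1,1,1).

The boundary map ∂_2: C_2 → C_1 sends each 2-simplex [p,q,r] to [q,r] − [p,r] + [p,q]. For instance
  ∂bde = de − be + bd,
  ∂acf = cf − af + ac.
As a 11×2 matrix over Z this has rank 2, with invariant factors (1,1).

Reading off H_k = ker ∂_k / im ∂_{k+1}:

  H_0: rank C_0 − rank ∂_1 = 8 − 7 = 1, and the invariant factors of ∂_1 are all 1, so H_0 ≅ Z.
  H_1: rank ker ∂_1 − rank ∂_2 = (11 − 7) − 2 = 2, and the invariant factors of ∂_2 are all 1, so H_1 ≅ Z^2.
  H_2: rank ker ∂_2 − rank ∂_3 = (2 − 2) − 0 = 0, and there is no ∂_3, so H_2 ≅ 0.

As a check, the Euler characteristic is 8 − 11 + 2 = -1, which agrees with 1 − 2 + 0 = -1.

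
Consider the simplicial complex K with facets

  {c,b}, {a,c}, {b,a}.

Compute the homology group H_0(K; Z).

H_0 = Z.

Fix the vertex order a < b < c and write every simplex with vertices in increasing order. Then dim K = 1 and the simplices of K are:

  0-simplices (3): a, b, c
  1-simplices (3): ab, ac, bc

Hence C_0 ≅ Z^3, C_1 ≅ Z^3.

∂_1: C_1 → C_0 sends each edge [p,q] (with p < q) to q − p. For instance
  ∂ac = c − a.
The 3×3 boundary matrix has rank 2 and Smith normal form diag(1,1).

Now H_k = ker ∂_k / im ∂_{k+1}, so:

  H_0: rank C_0 − rank ∂_1 = 3 − 2 = 1, and the invariant factors of ∂_1 are all 1, so H_0 ≅ Z.

(K is a triangulation of the circle S^1.)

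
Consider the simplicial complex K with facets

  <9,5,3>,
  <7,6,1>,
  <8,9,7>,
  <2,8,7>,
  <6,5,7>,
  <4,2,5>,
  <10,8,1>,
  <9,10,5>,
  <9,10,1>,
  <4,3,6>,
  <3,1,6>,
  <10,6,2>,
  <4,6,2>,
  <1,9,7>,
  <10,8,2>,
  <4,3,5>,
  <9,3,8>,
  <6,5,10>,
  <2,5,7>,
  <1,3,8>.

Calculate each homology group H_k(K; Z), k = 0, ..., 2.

Take the total order 1 < 2 < 3 < 4 < 5 < 6 < 7 < 8 < 9 < 10 on the vertex set. Then K (dimension 2) consists of the simplices:

  0-simplices (10): [1], [2], [3], [4], [5], [6], [7], [8], [9], [10]
  1-simplices (30): (30 of them)
  2-simplices (20): (20 of them)

giving chain groups C_0 ≅ Z^10, C_1 ≅ Z^30, C_2 ≅ Z^20.

Boundary ∂_1: C_1 → C_0 maps an edge to its endpoints' difference, ∂[p,q] = q − p.
The 10×30 boundary matrix has rank 9 and Smith normal form diag(1,1,1,1,1,1,1,1,1).

∂_2: C_2 → C_1 maps a triangle to the signed sum of its edges. For instance
  ∂[1,3,8] = [3,8] − [1,8] + [1,3],
  ∂[3,4,5] = [4,5] − [3,5] + [3,4].
The resulting 30×20 matrix has rank 20, and its Smith normal form has invariant factors (1,1,1,1,1,1,1,1,1,1,1,1,1,1,1,1,1,1,1,2).

Now H_k = ker ∂_k / im ∂_{k+1}, so:

  H_0: rank C_0 − rank ∂_1 = 10 − 9 = 1, and the invariant factors of ∂_1 are all 1, so H_0 = Z.
  H_1: rank ker ∂_1 − rank ∂_2 = (30 − 9) − 20 = 1, and ∂_2 has invariant factor 2 > 1, so H_1 = Z × Z/2.
  H_2: rank ker ∂_2 − rank ∂_3 = (20 − 20) − 0 = 0, and there is no ∂_3, so H_2 = 0.

As a check, the Euler characteristic is 10 − 30 + 20 = 0, which agrees with 1 − 1 + 0 = 0.
(K is a triangulation of the Klein bottle.)

H_0 = Z,  H_1 = Z × Z/2,  H_2 = 0.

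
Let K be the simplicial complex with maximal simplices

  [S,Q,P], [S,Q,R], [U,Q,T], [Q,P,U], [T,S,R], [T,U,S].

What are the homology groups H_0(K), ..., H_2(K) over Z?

K has 6 vertices, 12 edges, 6 triangles.
rank ∂_0 = 0, rank ∂_1 = 5 ⇒ b_0 = 6 − 0 − 5 = 1; all invariant factors of ∂_1 are 1 so no torsion. So H_0 ≅ Z.
rank ∂_1 = 5, rank ∂_2 = 6 ⇒ b_1 = 12 − 5 − 6 = 1; all invariant factors of ∂_2 are 1 so no torsion. So H_1 ≅ Z.
rank ∂_2 = 6, rank ∂_3 = 0 ⇒ b_2 = 6 − 6 − 0 = 0. So H_2 ≅ 0.

H_0 ≅ Z,  H_1 ≅ Z,  H_2 = 0.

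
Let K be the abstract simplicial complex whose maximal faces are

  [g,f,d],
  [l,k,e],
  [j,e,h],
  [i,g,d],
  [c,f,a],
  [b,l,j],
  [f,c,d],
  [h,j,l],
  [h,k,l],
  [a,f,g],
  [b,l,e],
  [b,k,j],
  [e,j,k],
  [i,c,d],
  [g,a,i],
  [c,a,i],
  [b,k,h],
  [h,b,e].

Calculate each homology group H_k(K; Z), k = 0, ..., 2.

Order the vertices as a < b < c < d < e < f < g < h < i < j < k < l. Listing each simplex with vertices in this order, K has dimension 2 with simplices:

  0-simplices (12): a, b, c, d, e, f, g, h, i, j, k, l
  1-simplices (27): ac, af, ag, ai, be, bh, bj, bk, bl, cd, cf, ci, df, dg, di, eh, ej, ek, el, fg, gi, hj, hk, hl, jk, jl, kl
  2-simplices (18): acf, aci, afg, agi, beh, bel, bhk, bjk, bjl, cdf, cdi, dfg, dgi, ehj, ejk, ekl, hjl, hkl

giving chain groups C_0 ≅ Z^12, C_1 ≅ Z^27, C_2 ≅ Z^18.

∂_1: C_1 → C_0 is given by ∂[p,q] = [q] − [p]. For instance
  ∂be = e − b.
The 12×27 boundary matrix has rank 10 and Smith normal form diag(1,1,1,1,1,1,1,1,1,1).

Boundary ∂_2: C_2 → C_1 maps a triangle to the signed sum of its edges. For instance
  ∂agi = gi − ai + ag,
  ∂bjl = jl − bl + bj.
The resulting 27×18 matrix has rank 17, and its Smith normal form has invariant factors (1,1,1,1,1,1,1,1,1,1,1,1,1,1,1,1,2).

From H_k ≅ ker(∂_k) / im(∂_{k+1}) we obtain:

  H_0: rank C_0 − rank ∂_1 = 12 − 10 = 2, and the invariant factors of ∂_1 are all 1, so H_0 = Z^2.
  H_1: rank ker ∂_1 − rank ∂_2 = (27 − 10) − 17 = 0, and ∂_2 has invariant factor 2 > 1, so H_1 = Z/2.
  H_2: rank ker ∂_2 − rank ∂_3 = (18 − 17) − 0 = 1, and there is no ∂_3, so H_2 = Z.

As a check, the Euler characteristic is 12 − 27 + 18 = 3, which agrees with 2 − 0 + 1 = 3.

H_0 ≅ Z^2,  H_1 ≅ Z/2,  H_2 ≅ Z.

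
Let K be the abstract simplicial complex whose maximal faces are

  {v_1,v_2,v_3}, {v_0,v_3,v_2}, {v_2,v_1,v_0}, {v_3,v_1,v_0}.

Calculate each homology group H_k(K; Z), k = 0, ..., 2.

H_0 = Z,  H_1 = 0,  H_2 = Z.

Take the total order v_0 < v_1 < v_2 < v_3 on the vertex set. Then K (dimension 2) consists of the simplices:

  0-simplices (4): [v_0], [v_1], [v_2], [v_3]
  1-simplices (6): [v_0,v_1], [v_0,v_2], [v_0,v_3], [v_1,v_2], [v_1,v_3], [v_2,v_3]
  2-simplices (4): [v_0,v_1,v_2], [v_0,v_1,v_3], [v_0,v_2,v_3], [v_1,v_2,v_3]

giving chain groups C_0 ≅ Z^4, C_1 ≅ Z^6, C_2 ≅ Z^4.

Boundary ∂_1: C_1 → C_0 maps an edge to its endpoints' difference, ∂[p,q] = q − p.
As a 4×6 matrix over Z this has rank 3, with invariant factors (1,1,1).

The boundary map ∂_2: C_2 → C_1 acts by ∂[p,q,r] = [q,r] − [p,r] + [p,q]. For instance
  ∂[v_1,v_2,v_3] = [v_2,v_3] − [v_1,v_3] + [v_1,v_2],
  ∂[v_0,v_1,v_3] = [v_1,v_3] − [v_0,v_3] + [v_0,v_1].
As a 6×4 matrix over Z this has rank 3, with invariant factors (1,1,1).

Reading off H_k = ker ∂_k / im ∂_{k+1}:

  H_0: rank C_0 − rank ∂_1 = 4 − 3 = 1, and the invariant factors of ∂_1 are all 1, so H_0 ≅ Z.
  H_1: rank ker ∂_1 − rank ∂_2 = (6 − 3) − 3 = 0, and the invariant factors of ∂_2 are all 1, so H_1 ≅ 0.
  H_2: rank ker ∂_2 − rank ∂_3 = (4 − 3) − 0 = 1, and there is no ∂_3, so H_2 ≅ Z.

As a check, the Euler characteristic is 4 − 6 + 4 = 2, which agrees with 1 − 0 + 1 = 2.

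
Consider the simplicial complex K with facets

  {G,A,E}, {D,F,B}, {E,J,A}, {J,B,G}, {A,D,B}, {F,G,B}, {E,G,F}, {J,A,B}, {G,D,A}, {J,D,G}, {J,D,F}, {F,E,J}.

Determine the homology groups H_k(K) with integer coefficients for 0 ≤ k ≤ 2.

H_0 ≅ Z,  H_1 ≅ Z/2,  H_2 = 0.

Fix the vertex order A < B < D < E < F < G < J and write every simplex with vertices in increasing order. Then dim K = 2 and the simplices of K are:

  0-simplices (7): A, B, D, E, F, G, J
  1-simplices (18): AB, AD, AE, AG, AJ, BD, BF, BG, BJ, DF, DG, DJ, EF, EG, EJ, FG, FJ, GJ
  2-simplices (12): ABD, ABJ, ADG, AEG, AEJ, BDF, BFG, BGJ, DFJ, DGJ, EFG, EFJ

giving chain groups C_0 ≅ Z^7, C_1 ≅ Z^18, C_2 ≅ Z^12.

Boundary ∂_1: C_1 → C_0 sends each edge [p,q] (with p < q) to q − p.
The 7×18 boundary matrix has rank 6 and Smith normal form diag(1,1,1,1,1,1).

∂_2: C_2 → C_1 sends each 2-simplex [p,q,r] to [q,r] − [p,r] + [p,q]. For instance
  ∂BGJ = GJ − BJ + BG,
  ∂ADG = DG − AG + AD.
The 18×12 boundary matrix has rank 12 and Smith normal form diag(1,1,1,1,1,1,1,1,1,1,1,2).

Reading off H_k = ker ∂_k / im ∂_{k+1}:

  H_0: rank C_0 − rank ∂_1 = 7 − 6 = 1, and the invariant factors of ∂_1 are all 1, so H_0 ≅ Z.
  H_1: rank ker ∂_1 − rank ∂_2 = (18 − 6) − 12 = 0, and ∂_2 has invariant factor 2 > 1, so H_1 ≅ Z/2.
  H_2: rank ker ∂_2 − rank ∂_3 = (12 − 12) − 0 = 0, and there is no ∂_3, so H_2 ≅ 0.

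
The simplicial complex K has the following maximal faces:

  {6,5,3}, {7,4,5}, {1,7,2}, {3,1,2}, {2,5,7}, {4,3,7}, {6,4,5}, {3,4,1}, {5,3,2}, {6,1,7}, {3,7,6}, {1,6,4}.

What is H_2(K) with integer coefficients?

H_2 ≅ 0.

Take the total order 1 < 2 < 3 < 4 < 5 < 6 < 7 on the vertex set. Then K (dimension 2) consists of the simplices:

  0-simplices (7): [1], [2], [3], [4], [5], [6], [7]
  1-simplices (18): [1,2], [1,3], [1,4], [1,6], [1,7], [2,3], [2,5], [2,7], [3,4], [3,5], [3,6], [3,7], [4,5], [4,6], [4,7], [5,6], [5,7], [6,7]
  2-simplices (12): [1,2,3], [1,2,7], [1,3,4], [1,4,6], [1,6,7], [2,3,5], [2,5,7], [3,4,7], [3,5,6], [3,6,7], [4,5,6], [4,5,7]

so the chain groups are C_0 ≅ Z^7, C_1 ≅ Z^18, C_2 ≅ Z^12.

The boundary map ∂_1: C_1 → C_0 maps an edge to its endpoints' difference, ∂[p,q] = q − p. For instance
  ∂[2,3] = [3] − [2].
As a 7×18 matrix over Z this has rank 6, with invariant factors (1,1,1,1,1,1).

∂_2: C_2 → C_1 acts by ∂[p,q,r] = [q,r] − [p,r] + [p,q]. For instance
  ∂[1,4,6] = [4,6] − [1,6] + [1,4],
  ∂[2,3,5] = [3,5] − [2,5] + [2,3].
The resulting 18×12 matrix has rank 12, and its Smith normal form has invariant factors (1,1,1,1,1,1,1,1,1,1,1,2).

Computing H_k = (kernel of ∂_k) / (image of ∂_{k+1}):

  H_2: rank ker ∂_2 − rank ∂_3 = (12 − 12) − 0 = 0, and there is no ∂_3, so H_2 = 0.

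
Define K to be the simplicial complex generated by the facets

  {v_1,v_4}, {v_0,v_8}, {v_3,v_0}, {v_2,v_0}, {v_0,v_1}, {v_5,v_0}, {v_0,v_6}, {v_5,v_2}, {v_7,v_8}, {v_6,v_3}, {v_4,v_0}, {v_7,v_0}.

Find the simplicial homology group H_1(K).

Fix the vertex order v_0 < v_1 < v_2 < v_3 < v_4 < v_5 < v_6 < v_7 < v_8 and write every simplex with vertices in increasing order. Then dim K = 1 and the simplices of K are:

  0-simplices (9): [v_0], [v_1], [v_2], [v_3], [v_4], [v_5], [v_6], [v_7], [v_8]
  1-simplices (12): [v_0,v_1], [v_0,v_2], [v_0,v_3], [v_0,v_4], [v_0,v_5], [v_0,v_6], [v_0,v_7], [v_0,v_8], [v_1,v_4], [v_2,v_5], [v_3,v_6], [v_7,v_8]

giving chain groups C_0 ≅ Z^9, C_1 ≅ Z^12.

Boundary ∂_1: C_1 → C_0 maps an edge to its endpoints' difference, ∂[p,q] = q − p.
The resulting 9×12 matrix has rank 8, and its Smith normal form has invariant factors (1,1,1,1,1,1,1,1).

From H_k ≅ ker(∂_k) / im(∂_{k+1}) we obtain:

  H_1: rank ker ∂_1 − rank ∂_2 = (12 − 8) − 0 = 4, and there is no ∂_2, so H_1 ≅ Z^4.

(K is a triangulation of a wedge of 4 circles.)

H_1 ≅ Z^4.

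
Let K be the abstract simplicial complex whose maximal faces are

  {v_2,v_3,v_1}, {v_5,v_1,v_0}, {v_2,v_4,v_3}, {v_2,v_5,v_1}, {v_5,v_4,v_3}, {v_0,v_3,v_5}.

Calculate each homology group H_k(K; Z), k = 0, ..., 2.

H_0 ≅ Z,  H_1 ≅ Z,  H_2 = 0.

Fix the vertex order v_0 < v_1 < v_2 < v_3 < v_4 < v_5 and write every simplex with vertices in increasing order. Then dim K = 2 and the simplices of K are:

  0-simplices (6): [v_0], [v_1], [v_2], [v_3], [v_4], [v_5]
  1-simplices (12): [v_0,v_1], [v_0,v_3], [v_0,v_5], [v_1,v_2], [v_1,v_3], [v_1,v_5], [v_2,v_3], [v_2,v_4], [v_2,v_5], [v_3,v_4], [v_3,v_5], [v_4,v_5]
  2-simplices (6): [v_0,v_1,v_5], [v_0,v_3,v_5], [v_1,v_2,v_3], [v_1,v_2,v_5], [v_2,v_3,v_4], [v_3,v_4,v_5]

Hence C_0 ≅ Z^6, C_1 ≅ Z^12, C_2 ≅ Z^6.

The boundary map ∂_1: C_1 → C_0 is given by ∂[p,q] = [q] − [p]. For instance
  ∂[v_0,v_3] = [v_3] − [v_0].
The 6×12 boundary matrix has rank 5 and Smith normal form diag(1,1,1,1,1).

∂_2: C_2 → C_1 sends each 2-simplex [p,q,r] to [q,r] − [p,r] + [p,q]. For instance
  ∂[v_0,v_1,v_5] = [v_1,v_5] − [v_0,v_5] + [v_0,v_1],
  ∂[v_3,v_4,v_5] = [v_4,v_5] − [v_3,v_5] + [v_3,v_4].
The resulting 12×6 matrix has rank 6, and its Smith normal form has invariant factors (1,1,1,1,1,1).

Computing H_k = (kernel of ∂_k) / (image of ∂_{k+1}):

  H_0: rank C_0 − rank ∂_1 = 6 − 5 = 1, and the invariant factors of ∂_1 are all 1, so H_0 = Z.
  H_1: rank ker ∂_1 − rank ∂_2 = (12 − 5) − 6 = 1, and the invariant factors of ∂_2 are all 1, so H_1 = Z.
  H_2: rank ker ∂_2 − rank ∂_3 = (6 − 6) − 0 = 0, and there is no ∂_3, so H_2 = 0.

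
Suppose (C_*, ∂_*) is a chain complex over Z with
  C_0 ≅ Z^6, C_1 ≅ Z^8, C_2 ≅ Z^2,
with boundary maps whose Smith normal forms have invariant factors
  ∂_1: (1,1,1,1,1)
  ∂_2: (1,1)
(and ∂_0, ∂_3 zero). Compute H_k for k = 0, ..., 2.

H_0 = Z,  H_1 = Z,  H_2 = 0.

H_0: b_0 = 6 − 0 − 5 = 1; torsion from ∂_1 factors > 1: none. So H_0 = Z.
H_1: b_1 = 8 − 5 − 2 = 1; torsion from ∂_2 factors > 1: none. So H_1 = Z.
H_2: b_2 = 2 − 2 − 0 = 0; torsion from ∂_3 factors > 1: none. So H_2 = 0.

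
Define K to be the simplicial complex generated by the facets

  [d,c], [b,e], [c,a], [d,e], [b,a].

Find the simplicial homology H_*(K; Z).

H_0 = Z,  H_1 = Z.

Fix the vertex order a < b < c < d < e and write every simplex with vertices in increasing order. Then dim K = 1 and the simplices of K are:

  0-simplices (5): a, b, c, d, e
  1-simplices (5): ab, ac, be, cd, de

Hence C_0 ≅ Z^5, C_1 ≅ Z^5.

∂_1: C_1 → C_0 maps an edge to its endpoints' difference, ∂[p,q] = q − p. For instance
  ∂ab = b − a.
This gives a 5×5 integer matrix of rank 4; reducing to Smith normal form yields diagonal entries (1,1,1,1).

Now H_k = ker ∂_k / im ∂_{k+1}, so:

  H_0: rank C_0 − rank ∂_1 = 5 − 4 = 1, and the invariant factors of ∂_1 are all 1, so H_0 ≅ Z.
  H_1: rank ker ∂_1 − rank ∂_2 = (5 − 4) − 0 = 1, and there is no ∂_2, so H_1 ≅ Z.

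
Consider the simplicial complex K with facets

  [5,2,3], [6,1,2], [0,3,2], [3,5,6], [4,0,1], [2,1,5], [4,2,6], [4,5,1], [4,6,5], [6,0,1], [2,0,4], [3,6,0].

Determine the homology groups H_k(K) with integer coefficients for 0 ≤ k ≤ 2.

H_0 ≅ Z,  H_1 ≅ Z/2,  H_2 = 0.

Take the total order 0 < 1 < 2 < 3 < 4 < 5 < 6 on the vertex set. Then K (dimension 2) consists of the simplices:

  0-simplices (7): [0], [1], [2], [3], [4], [5], [6]
  1-simplices (18): [0,1], [0,2], [0,3], [0,4], [0,6], [1,2], [1,4], [1,5], [1,6], [2,3], [2,4], [2,5], [2,6], [3,5], [3,6], [4,5], [4,6], [5,6]
  2-simplices (12): [0,1,4], [0,1,6], [0,2,3], [0,2,4], [0,3,6], [1,2,5], [1,2,6], [1,4,5], [2,3,5], [2,4,6], [3,5,6], [4,5,6]

so the chain groups are C_0 ≅ Z^7, C_1 ≅ Z^18, C_2 ≅ Z^12.

The boundary map ∂_1: C_1 → C_0 sends each edge [p,q] (with p < q) to q − p.
The 7×18 boundary matrix has rank 6 and Smith normal form diag(1,1,1,1,1,1).

Boundary ∂_2: C_2 → C_1 sends each 2-simplex [p,q,r] to [q,r] − [p,r] + [p,q]. For instance
  ∂[4,5,6] = [5,6] − [4,6] + [4,5],
  ∂[1,4,5] = [4,5] − [1,5] + [1,4].
The 18×12 boundary matrix has rank 12 and Smith normal form diag(1,1,1,1,1,1,1,1,1,1,1,2).

Now H_k = ker ∂_k / im ∂_{k+1}, so:

  H_0: rank C_0 − rank ∂_1 = 7 − 6 = 1, and the invariant factors of ∂_1 are all 1, so H_0 ≅ Z.
  H_1: rank ker ∂_1 − rank ∂_2 = (18 − 6) − 12 = 0, and ∂_2 has invariant factor 2 > 1, so H_1 ≅ Z/2.
  H_2: rank ker ∂_2 − rank ∂_3 = (12 − 12) − 0 = 0, and there is no ∂_3, so H_2 ≅ 0.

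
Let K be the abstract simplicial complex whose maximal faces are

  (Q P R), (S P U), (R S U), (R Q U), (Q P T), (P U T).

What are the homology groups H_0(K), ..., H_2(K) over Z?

Order the vertices as P < Q < R < S < T < U. Listing each simplex with vertices in this order, K has dimension 2 with simplices:

  0-simplices (6): P, Q, R, S, T, U
  1-simplices (12): PQ, PR, PS, PT, PU, QR, QT, QU, RS, RU, SU, TU
  2-simplices (6): PQR, PQT, PSU, PTU, QRU, RSU

Hence C_0 ≅ Z^6, C_1 ≅ Z^12, C_2 ≅ Z^6.

∂_1: C_1 → C_0 is given by ∂[p,q] = [q] − [p]. For instance
  ∂PU = U − P.
The 6×12 boundary matrix has rank 5 and Smith normal form diag(1,1,1,1,1).

The boundary map ∂_2: C_2 → C_1 maps a triangle to the signed sum of its edges. For instance
  ∂RSU = SU − RU + RS,
  ∂PTU = TU − PU + PT.
As a 12×6 matrix over Z this has rank 6, with invariant factors (1,1,1,1,1,1).

Now H_k = ker ∂_k / im ∂_{k+1}, so:

  H_0: rank C_0 − rank ∂_1 = 6 − 5 = 1, and the invariant factors of ∂_1 are all 1, so H_0 = Z.
  H_1: rank ker ∂_1 − rank ∂_2 = (12 − 5) − 6 = 1, and the invariant factors of ∂_2 are all 1, so H_1 = Z.
  H_2: rank ker ∂_2 − rank ∂_3 = (6 − 6) − 0 = 0, and there is no ∂_3, so H_2 = 0.

As a check, the Euler characteristic is 6 − 12 + 6 = 0, which agrees with 1 − 1 + 0 = 0.

H_0 ≅ Z,  H_1 ≅ Z,  H_2 = 0.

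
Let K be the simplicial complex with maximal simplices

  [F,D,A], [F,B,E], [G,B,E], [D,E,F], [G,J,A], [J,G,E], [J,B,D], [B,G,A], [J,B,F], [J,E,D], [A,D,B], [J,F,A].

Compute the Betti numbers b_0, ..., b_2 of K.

Fix the vertex order A < B < D < E < F < G < J and write every simplex with vertices in increasing order. Then dim K = 2 and the simplices of K are:

  0-simplices (7): A, B, D, E, F, G, J
  1-simplices (18): AB, AD, AF, AG, AJ, BD, BE, BF, BG, BJ, DE, DF, DJ, EF, EG, EJ, FJ, GJ
  2-simplices (12): ABD, ABG, ADF, AFJ, AGJ, BDJ, BEF, BEG, BFJ, DEF, DEJ, EGJ

Hence C_0 ≅ Z^7, C_1 ≅ Z^18, C_2 ≅ Z^12.

∂_1: C_1 → C_0 maps an edge to its endpoints' difference, ∂[p,q] = q − p.
The resulting 7×18 matrix has rank 6, and its Smith normal form has invariant factors (1,1,1,1,1,1).

Boundary ∂_2: C_2 → C_1 acts by ∂[p,q,r] = [q,r] − [p,r] + [p,q]. For instance
  ∂BEF = EF − BF + BE,
  ∂BEG = EG − BG + BE.
The 18×12 boundary matrix has rank 12 and Smith normal form diag(1,1,1,1,1,1,1,1,1,1,1,2).

Computing H_k = (kernel of ∂_k) / (image of ∂_{k+1}):

  H_0: rank C_0 − rank ∂_1 = 7 − 6 = 1, and the invariant factors of ∂_1 are all 1, so H_0 = Z.
  H_1: rank ker ∂_1 − rank ∂_2 = (18 − 6) − 12 = 0, and ∂_2 has invariant factor 2 > 1, so H_1 = Z/2.
  H_2: rank ker ∂_2 − rank ∂_3 = (12 − 12) − 0 = 0, and there is no ∂_3, so H_2 = 0.

As a check, the Euler characteristic is 7 − 18 + 12 = 1, which agrees with 1 − 0 + 0 = 1.
(K is a triangulation of the real projective plane RP^2.)

Hence the Betti numbers are b_0 = 1, b_1 = 0, b_2 = 0.

b_0 = 1, b_1 = 0, b_2 = 0.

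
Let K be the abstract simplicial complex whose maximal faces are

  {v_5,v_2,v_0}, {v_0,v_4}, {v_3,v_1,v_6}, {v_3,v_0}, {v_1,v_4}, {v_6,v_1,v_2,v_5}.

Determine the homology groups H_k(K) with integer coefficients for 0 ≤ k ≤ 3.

H_0 ≅ Z,  H_1 ≅ Z^2,  H_2 = 0,  H_3 = 0.

Take the total order v_0 < v_1 < v_2 < v_3 < v_4 < v_5 < v_6 on the vertex set. Then K (dimension 3) consists of the simplices:

  0-simplices (7): [v_0], [v_1], [v_2], [v_3], [v_4], [v_5], [v_6]
  1-simplices (13): [v_0,v_2], [v_0,v_3], [v_0,v_4], [v_0,v_5], [v_1,v_2], [v_1,v_3], [v_1,v_4], [v_1,v_5], [v_1,v_6], [v_2,v_5], [v_2,v_6], [v_3,v_6], [v_5,v_6]
  2-simplices (6): [v_0,v_2,v_5], [v_1,v_2,v_5], [v_1,v_2,v_6], [v_1,v_3,v_6], [v_1,v_5,v_6], [v_2,v_5,v_6]
  3-simplices (1): [v_1,v_2,v_5,v_6]

giving chain groups C_0 ≅ Z^7, C_1 ≅ Z^13, C_2 ≅ Z^6, C_3 ≅ Z^1.

Boundary ∂_1: C_1 → C_0 is given by ∂[p,q] = [q] − [p].
This gives a 7×13 integer matrix of rank 6; reducing to Smith normal form yields diagonal entries (1,1,1,1,1,1).

Boundary ∂_2: C_2 → C_1 sends each 2-simplex [p,q,r] to [q,r] − [p,r] + [p,q]. For instance
  ∂[v_1,v_5,v_6] = [v_5,v_6] − [v_1,v_6] + [v_1,v_5],
  ∂[v_2,v_5,v_6] = [v_5,v_6] − [v_2,v_6] + [v_2,v_5].
As a 13×6 matrix over Z this has rank 5, with invariant factors (1,1,1,1,1).

The boundary map ∂_3: C_3 → C_2 sends each 3-simplex σ to the alternating sum Σ_i (−1)^i (σ with its i-th vertex removed). For instance
  ∂[v_1,v_2,v_5,v_6] = [v_2,v_5,v_6] − [v_1,v_5,v_6] + [v_1,v_2,v_6] − [v_1,v_2,v_5].
The 6×1 boundary matrix has rank 1 and Smith normal form diag(1).

Now H_k = ker ∂_k / im ∂_{k+1}, so:

  H_0: rank C_0 − rank ∂_1 = 7 − 6 = 1, and the invariant factors of ∂_1 are all 1, so H_0 ≅ Z.
  H_1: rank ker ∂_1 − rank ∂_2 = (13 − 6) − 5 = 2, and the invariant factors of ∂_2 are all 1, so H_1 ≅ Z^2.
  H_2: rank ker ∂_2 − rank ∂_3 = (6 − 5) − 1 = 0, and the invariant factors of ∂_3 are all 1, so H_2 ≅ 0.
  H_3: rank ker ∂_3 − rank ∂_4 = (1 − 1) − 0 = 0, and there is no ∂_4, so H_3 ≅ 0.

As a check, the Euler characteristic is 7 − 13 + 6 − 1 = -1, which agrees with 1 − 2 + 0 − 0 = -1.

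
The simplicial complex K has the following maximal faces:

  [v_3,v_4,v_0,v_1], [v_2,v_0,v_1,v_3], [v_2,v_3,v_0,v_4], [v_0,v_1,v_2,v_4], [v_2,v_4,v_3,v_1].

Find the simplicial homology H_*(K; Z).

Fix the vertex order v_0 < v_1 < v_2 < v_3 < v_4 and write every simplex with vertices in increasing order. Then dim K = 3 and the simplices of K are:

  0-simplices (5): [v_0], [v_1], [v_2], [v_3], [v_4]
  1-simplices (10): [v_0,v_1], [v_0,v_2], [v_0,v_3], [v_0,v_4], [v_1,v_2], [v_1,v_3], [v_1,v_4], [v_2,v_3], [v_2,v_4], [v_3,v_4]
  2-simplices (10): [v_0,v_1,v_2], [v_0,v_1,v_3], [v_0,v_1,v_4], [v_0,v_2,v_3], [v_0,v_2,v_4], [v_0,v_3,v_4], [v_1,v_2,v_3], [v_1,v_2,v_4], [v_1,v_3,v_4], [v_2,v_3,v_4]
  3-simplices (5): [v_0,v_1,v_2,v_3], [v_0,v_1,v_2,v_4], [v_0,v_1,v_3,v_4], [v_0,v_2,v_3,v_4], [v_1,v_2,v_3,v_4]

giving chain groups C_0 ≅ Z^5, C_1 ≅ Z^10, C_2 ≅ Z^10, C_3 ≅ Z^5.

Boundary ∂_1: C_1 → C_0 is given by ∂[p,q] = [q] − [p].
This gives a 5×10 integer matrix of rank 4; reducing to Smith normal form yields diagonal entries (1,1,1,1).

The boundary map ∂_2: C_2 → C_1 acts by ∂[p,q,r] = [q,r] − [p,r] + [p,q]. For instance
  ∂[v_1,v_3,v_4] = [v_3,v_4] − [v_1,v_4] + [v_1,v_3],
  ∂[v_2,v_3,v_4] = [v_3,v_4] − [v_2,v_4] + [v_2,v_3].
The resulting 10×10 matrix has rank 6, and its Smith normal form has invariant factors (1,1,1,1,1,1).

The boundary map ∂_3: C_3 → C_2 sends each 3-simplex σ to the alternating sum Σ_i (−1)^i (σ with its i-th vertex removed). For instance
  ∂[v_0,v_1,v_2,v_4] = [v_1,v_2,v_4] − [v_0,v_2,v_4] + [v_0,v_1,v_4] − [v_0,v_1,v_2],
  ∂[v_1,v_2,v_3,v_4] = [v_2,v_3,v_4] − [v_1,v_3,v_4] + [v_1,v_2,v_4] − [v_1,v_2,v_3].
This gives a 10×5 integer matrix of rank 4; reducing to Smith normal form yields diagonal entries (1,1,1,1).

Reading off H_k = ker ∂_k / im ∂_{k+1}:

  H_0: rank C_0 − rank ∂_1 = 5 − 4 = 1, and the invariant factors of ∂_1 are all 1, so H_0 ≅ Z.
  H_1: rank ker ∂_1 − rank ∂_2 = (10 − 4) − 6 = 0, and the invariant factors of ∂_2 are all 1, so H_1 ≅ 0.
  H_2: rank ker ∂_2 − rank ∂_3 = (10 − 6) − 4 = 0, and the invariant factors of ∂_3 are all 1, so H_2 ≅ 0.
  H_3: rank ker ∂_3 − rank ∂_4 = (5 − 4) − 0 = 1, and there is no ∂_4, so H_3 ≅ Z.

As a check, the Euler characteristic is 5 − 10 + 10 − 5 = 0, which agrees with 1 − 0 + 0 − 1 = 0.

H_0 = Z,  H_1 = 0,  H_2 = 0,  H_3 = Z.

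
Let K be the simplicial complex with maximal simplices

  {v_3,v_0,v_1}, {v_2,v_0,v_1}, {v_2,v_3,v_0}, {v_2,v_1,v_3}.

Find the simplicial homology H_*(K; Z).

We work with the vertex ordering v_0 < v_1 < v_2 < v_3. The simplices of K, each written with vertices in increasing order, are:

  0-simplices (4): [v_0], [v_1], [v_2], [v_3]
  1-simplices (6): [v_0,v_1], [v_0,v_2], [v_0,v_3], [v_1,v_2], [v_1,v_3], [v_2,v_3]
  2-simplices (4): [v_0,v_1,v_2], [v_0,v_1,v_3], [v_0,v_2,v_3], [v_1,v_2,v_3]

Hence C_0 ≅ Z^4, C_1 ≅ Z^6, C_2 ≅ Z^4.

Boundary ∂_1: C_1 → C_0 is given by ∂[p,q] = [q] − [p]. For instance
  ∂[v_0,v_3] = [v_3] − [v_0].
This gives a 4×6 integer matrix of rank 3; reducing to Smith normal form yields diagonal entries (1,1,1).

Boundary ∂_2: C_2 → C_1 acts by ∂[p,q,r] = [q,r] − [p,r] + [p,q]. For instance
  ∂[v_0,v_2,v_3] = [v_2,v_3] − [v_0,v_3] + [v_0,v_2],
  ∂[v_0,v_1,v_3] = [v_1,v_3] − [v_0,v_3] + [v_0,v_1].
The 6×4 boundary matrix has rank 3 and Smith normal form diag(1,1,1).

Now H_k = ker ∂_k / im ∂_{k+1}, so:

  H_0: rank C_0 − rank ∂_1 = 4 − 3 = 1, and the invariant factors of ∂_1 are all 1, so H_0 ≅ Z.
  H_1: rank ker ∂_1 − rank ∂_2 = (6 − 3) − 3 = 0, and the invariant factors of ∂_2 are all 1, so H_1 ≅ 0.
  H_2: rank ker ∂_2 − rank ∂_3 = (4 − 3) − 0 = 1, and there is no ∂_3, so H_2 ≅ Z.

H_0 ≅ Z,  H_1 = 0,  H_2 ≅ Z.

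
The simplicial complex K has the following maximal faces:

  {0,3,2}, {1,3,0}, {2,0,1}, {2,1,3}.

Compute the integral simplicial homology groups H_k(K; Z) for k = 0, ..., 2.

Fix the vertex order 0 < 1 < 2 < 3 and write every simplex with vertices in increasing order. Then dim K = 2 and the simplices of K are:

  0-simplices (4): [0], [1], [2], [3]
  1-simplices (6): [0,1], [0,2], [0,3], [1,2], [1,3], [2,3]
  2-simplices (4): [0,1,2], [0,1,3], [0,2,3], [1,2,3]

Hence C_0 ≅ Z^4, C_1 ≅ Z^6, C_2 ≅ Z^4.

Boundary ∂_1: C_1 → C_0 sends each edge [p,q] (with p < q) to q − p. For instance
  ∂[2,3] = [3] − [2].
The resulting 4×6 matrix has rank 3, and its Smith normal form has invariant factors (1,1,1).

The boundary map ∂_2: C_2 → C_1 acts by ∂[p,q,r] = [q,r] − [p,r] + [p,q]. For instance
  ∂[0,1,3] = [1,3] − [0,3] + [0,1],
  ∂[0,2,3] = [2,3] − [0,3] + [0,2].
As a 6×4 matrix over Z this has rank 3, with invariant factors (1,1,1).

Reading off H_k = ker ∂_k / im ∂_{k+1}:

  H_0: rank C_0 − rank ∂_1 = 4 − 3 = 1, and the invariant factors of ∂_1 are all 1, so H_0 ≅ Z.
  H_1: rank ker ∂_1 − rank ∂_2 = (6 − 3) − 3 = 0, and the invariant factors of ∂_2 are all 1, so H_1 ≅ 0.
  H_2: rank ker ∂_2 − rank ∂_3 = (4 − 3) − 0 = 1, and there is no ∂_3, so H_2 ≅ Z.

H_0 ≅ Z,  H_1 = 0,  H_2 ≅ Z.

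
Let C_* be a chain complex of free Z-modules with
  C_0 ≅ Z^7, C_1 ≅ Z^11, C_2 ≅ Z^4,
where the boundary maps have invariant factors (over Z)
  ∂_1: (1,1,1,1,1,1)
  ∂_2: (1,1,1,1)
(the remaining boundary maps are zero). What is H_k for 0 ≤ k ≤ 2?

H_0 = Z,  H_1 = Z,  H_2 = 0.

H_0: b_0 = 7 − 0 − 6 = 1; torsion from ∂_1 factors > 1: none. So H_0 = Z.
H_1: b_1 = 11 − 6 − 4 = 1; torsion from ∂_2 factors > 1: none. So H_1 = Z.
H_2: b_2 = 4 − 4 − 0 = 0; torsion from ∂_3 factors > 1: none. So H_2 = 0.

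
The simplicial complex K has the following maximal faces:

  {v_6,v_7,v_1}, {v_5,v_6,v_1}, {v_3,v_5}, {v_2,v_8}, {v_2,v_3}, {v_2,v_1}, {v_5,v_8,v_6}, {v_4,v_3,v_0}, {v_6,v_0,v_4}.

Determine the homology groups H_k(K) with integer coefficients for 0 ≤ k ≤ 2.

H_0 ≅ Z,  H_1 ≅ Z^3,  H_2 = 0.

Take the total order v_0 < v_1 < v_2 < v_3 < v_4 < v_5 < v_6 < v_7 < v_8 on the vertex set. Then K (dimension 2) consists of the simplices:

  0-simplices (9): [v_0], [v_1], [v_2], [v_3], [v_4], [v_5], [v_6], [v_7], [v_8]
  1-simplices (16): (16 of them)
  2-simplices (5): [v_0,v_3,v_4], [v_0,v_4,v_6], [v_1,v_5,v_6], [v_1,v_6,v_7], [v_5,v_6,v_8]

giving chain groups C_0 ≅ Z^9, C_1 ≅ Z^16, C_2 ≅ Z^5.

The boundary map ∂_1: C_1 → C_0 is given by ∂[p,q] = [q] − [p].
The 9×16 boundary matrix has rank 8 and Smith normal form diag(1,1,1,1,1,1,1,1).

∂_2: C_2 → C_1 maps a triangle to the signed sum of its edges. For instance
  ∂[v_1,v_5,v_6] = [v_5,v_6] − [v_1,v_6] + [v_1,v_5],
  ∂[v_0,v_3,v_4] = [v_3,v_4] − [v_0,v_4] + [v_0,v_3].
As a 16×5 matrix over Z this has rank 5, with invariant factors (1,1,1,1,1).

From H_k ≅ ker(∂_k) / im(∂_{k+1}) we obtain:

  H_0: rank C_0 − rank ∂_1 = 9 − 8 = 1, and the invariant factors of ∂_1 are all 1, so H_0 = Z.
  H_1: rank ker ∂_1 − rank ∂_2 = (16 − 8) − 5 = 3, and the invariant factors of ∂_2 are all 1, so H_1 = Z^3.
  H_2: rank ker ∂_2 − rank ∂_3 = (5 − 5) − 0 = 0, and there is no ∂_3, so H_2 = 0.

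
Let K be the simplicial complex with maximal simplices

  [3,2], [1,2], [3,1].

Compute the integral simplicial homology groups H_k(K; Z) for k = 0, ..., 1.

H_0 ≅ Z,  H_1 ≅ Z.

Take the total order 1 < 2 < 3 on the vertex set. Then K (dimension 1) consists of the simplices:

  0-simplices (3): [1], [2], [3]
  1-simplices (3): [1,2], [1,3], [2,3]

so the chain groups are C_0 ≅ Z^3, C_1 ≅ Z^3.

The boundary map ∂_1: C_1 → C_0 maps an edge to its endpoints' difference, ∂[p,q] = q − p. For instance
  ∂[1,3] = [3] − [1].
As a 3×3 matrix over Z this has rank 2, with invariant factors (1,1).

Reading off H_k = ker ∂_k / im ∂_{k+1}:

  H_0: rank C_0 − rank ∂_1 = 3 − 2 = 1, and the invariant factors of ∂_1 are all 1, so H_0 ≅ Z.
  H_1: rank ker ∂_1 − rank ∂_2 = (3 − 2) − 0 = 1, and there is no ∂_2, so H_1 ≅ Z.

As a check, the Euler characteristic is 3 − 3 = 0, which agrees with 1 − 1 = 0.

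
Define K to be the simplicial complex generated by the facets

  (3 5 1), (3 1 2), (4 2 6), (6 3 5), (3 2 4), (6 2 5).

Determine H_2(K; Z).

H_2 ≅ 0.

Take the total order 1 < 2 < 3 < 4 < 5 < 6 on the vertex set. Then K (dimension 2) consists of the simplices:

  0-simplices (6): [1], [2], [3], [4], [5], [6]
  1-simplices (12): [1,2], [1,3], [1,5], [2,3], [2,4], [2,5], [2,6], [3,4], [3,5], [3,6], [4,6], [5,6]
  2-simplices (6): [1,2,3], [1,3,5], [2,3,4], [2,4,6], [2,5,6], [3,5,6]

giving chain groups C_0 ≅ Z^6, C_1 ≅ Z^12, C_2 ≅ Z^6.

∂_1: C_1 → C_0 is given by ∂[p,q] = [q] − [p]. For instance
  ∂[3,6] = [6] − [3].
The 6×12 boundary matrix has rank 5 and Smith normal form diag(1,1,1,1,1).

The boundary map ∂_2: C_2 → C_1 sends each 2-simplex [p,q,r] to [q,r] − [p,r] + [p,q]. For instance
  ∂[2,3,4] = [3,4] − [2,4] + [2,3],
  ∂[2,4,6] = [4,6] − [2,6] + [2,4].
The resulting 12×6 matrix has rank 6, and its Smith normal form has invariant factors (1,1,1,1,1,1).

Reading off H_k = ker ∂_k / im ∂_{k+1}:

  H_2: rank ker ∂_2 − rank ∂_3 = (6 − 6) − 0 = 0, and there is no ∂_3, so H_2 ≅ 0.

(K is a triangulation of the cylinder S^1 x I.)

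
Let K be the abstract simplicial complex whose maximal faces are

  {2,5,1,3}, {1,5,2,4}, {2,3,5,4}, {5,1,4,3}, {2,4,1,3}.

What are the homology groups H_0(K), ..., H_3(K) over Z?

H_0 = Z,  H_1 = 0,  H_2 = 0,  H_3 = Z.

Order the vertices as 1 < 2 < 3 < 4 < 5. Listing each simplex with vertices in this order, K has dimension 3 with simplices:

  0-simplices (5): [1], [2], [3], [4], [5]
  1-simplices (10): [1,2], [1,3], [1,4], [1,5], [2,3], [2,4], [2,5], [3,4], [3,5], [4,5]
  2-simplices (10): [1,2,3], [1,2,4], [1,2,5], [1,3,4], [1,3,5], [1,4,5], [2,3,4], [2,3,5], [2,4,5], [3,4,5]
  3-simplices (5): [1,2,3,4], [1,2,3,5], [1,2,4,5], [1,3,4,5], [2,3,4,5]

so the chain groups are C_0 ≅ Z^5, C_1 ≅ Z^10, C_2 ≅ Z^10, C_3 ≅ Z^5.

∂_1: C_1 → C_0 sends each edge [p,q] (with p < q) to q − p. For instance
  ∂[2,4] = [4] − [2].
The 5×10 boundary matrix has rank 4 and Smith normal form diag(1,1,1,1).

Boundary ∂_2: C_2 → C_1 maps a triangle to the signed sum of its edges. For instance
  ∂[1,2,4] = [2,4] − [1,4] + [1,2],
  ∂[2,3,5] = [3,5] − [2,5] + [2,3].
The 10×10 boundary matrix has rank 6 and Smith normal form diag(1,1,1,1,1,1).

The boundary map ∂_3: C_3 → C_2 sends each 3-simplex σ to the alternating sum Σ_i (−1)^i (σ with its i-th vertex removed). For instance
  ∂[1,3,4,5] = [3,4,5] − [1,4,5] + [1,3,5] − [1,3,4],
  ∂[2,3,4,5] = [3,4,5] − [2,4,5] + [2,3,5] − [2,3,4].
As a 10×5 matrix over Z this has rank 4, with invariant factors (1,1,1,1).

From H_k ≅ ker(∂_k) / im(∂_{k+1}) we obtain:

  H_0: rank C_0 − rank ∂_1 = 5 − 4 = 1, and the invariant factors of ∂_1 are all 1, so H_0 = Z.
  H_1: rank ker ∂_1 − rank ∂_2 = (10 − 4) − 6 = 0, and the invariant factors of ∂_2 are all 1, so H_1 = 0.
  H_2: rank ker ∂_2 − rank ∂_3 = (10 − 6) − 4 = 0, and the invariant factors of ∂_3 are all 1, so H_2 = 0.
  H_3: rank ker ∂_3 − rank ∂_4 = (5 − 4) − 0 = 1, and there is no ∂_4, so H_3 = Z.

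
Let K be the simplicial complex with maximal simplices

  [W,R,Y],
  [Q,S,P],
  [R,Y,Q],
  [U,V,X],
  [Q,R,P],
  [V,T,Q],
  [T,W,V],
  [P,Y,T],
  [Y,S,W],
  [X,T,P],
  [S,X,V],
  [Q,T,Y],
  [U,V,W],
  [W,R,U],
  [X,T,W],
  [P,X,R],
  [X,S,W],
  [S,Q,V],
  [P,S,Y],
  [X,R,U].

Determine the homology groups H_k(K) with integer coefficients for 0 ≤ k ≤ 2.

We work with the vertex ordering P < Q < R < S < T < U < V < W < X < Y. The simplices of K, each written with vertices in increasing order, are:

  0-simplices (10): P, Q, R, S, T, U, V, W, X, Y
  1-simplices (30): PQ, PR, PS, PT, PX, PY, QR, QS, QT, QV, QY, RU, RW, RX, RY, SV, SW, SX, SY, TV, TW, TX, TY, UV, UW, UX, VW, VX, WX, WY
  2-simplices (20): PQR, PQS, PRX, PSY, PTX, PTY, QRY, QSV, QTV, QTY, RUW, RUX, RWY, SVX, SWX, SWY, TVW, TWX, UVW, UVX

giving chain groups C_0 ≅ Z^10, C_1 ≅ Z^30, C_2 ≅ Z^20.

∂_1: C_1 → C_0 maps an edge to its endpoints' difference, ∂[p,q] = q − p. For instance
  ∂TY = Y − T.
As a 10×30 matrix over Z this has rank 9, with invariant factors (1,1,1,1,1,1,1,1,1).

The boundary map ∂_2: C_2 → C_1 acts by ∂[p,q,r] = [q,r] − [p,r] + [p,q]. For instance
  ∂QRY = RY − QY + QR,
  ∂TWX = WX − TX + TW.
This gives a 30×20 integer matrix of rank 20; reducing to Smith normal form yields diagonal entries (1,1,1,1,1,1,1,1,1,1,1,1,1,1,1,1,1,1,1,2).

Reading off H_k = ker ∂_k / im ∂_{k+1}:

  H_0: rank C_0 − rank ∂_1 = 10 − 9 = 1, and the invariant factors of ∂_1 are all 1, so H_0 ≅ Z.
  H_1: rank ker ∂_1 − rank ∂_2 = (30 − 9) − 20 = 1, and ∂_2 has invariant factor 2 > 1, so H_1 ≅ Z × Z/2.
  H_2: rank ker ∂_2 − rank ∂_3 = (20 − 20) − 0 = 0, and there is no ∂_3, so H_2 ≅ 0.

As a check, the Euler characteristic is 10 − 30 + 20 = 0, which agrees with 1 − 1 + 0 = 0.

H_0 ≅ Z,  H_1 ≅ Z × Z/2,  H_2 = 0.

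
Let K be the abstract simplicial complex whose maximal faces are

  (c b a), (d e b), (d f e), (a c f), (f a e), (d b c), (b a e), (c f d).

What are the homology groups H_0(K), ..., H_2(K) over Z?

Order the vertices as a < b < c < d < e < f. Listing each simplex with vertices in this order, K has dimension 2 with simplices:

  0-simplices (6): a, b, c, d, e, f
  1-simplices (12): ab, ac, ae, af, bc, bd, be, cd, cf, de, df, ef
  2-simplices (8): abc, abe, acf, aef, bcd, bde, cdf, def

Hence C_0 ≅ Z^6, C_1 ≅ Z^12, C_2 ≅ Z^8.

The boundary map ∂_1: C_1 → C_0 sends each edge [p,q] (with p < q) to q − p. For instance
  ∂de = e − d.
As a 6×12 matrix over Z this has rank 5, with invariant factors (1,1,1,1,1).

Boundary ∂_2: C_2 → C_1 sends each 2-simplex [p,q,r] to [q,r] − [p,r] + [p,q]. For instance
  ∂def = ef − df + de,
  ∂aef = ef − af + ae.
This gives a 12×8 integer matrix of rank 7; reducing to Smith normal form yields diagonal entries (1,1,1,1,1,1,1).

Computing H_k = (kernel of ∂_k) / (image of ∂_{k+1}):

  H_0: rank C_0 − rank ∂_1 = 6 − 5 = 1, and the invariant factors of ∂_1 are all 1, so H_0 = Z.
  H_1: rank ker ∂_1 − rank ∂_2 = (12 − 5) − 7 = 0, and the invariant factors of ∂_2 are all 1, so H_1 = 0.
  H_2: rank ker ∂_2 − rank ∂_3 = (8 − 7) − 0 = 1, and there is no ∂_3, so H_2 = Z.

(K is a triangulation of the 2-sphere S^2.)

H_0 = Z,  H_1 = 0,  H_2 = Z.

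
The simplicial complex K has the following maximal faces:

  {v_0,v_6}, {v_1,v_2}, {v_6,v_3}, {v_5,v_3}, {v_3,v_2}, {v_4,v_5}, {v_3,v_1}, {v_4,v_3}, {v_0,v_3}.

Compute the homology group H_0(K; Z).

H_0 ≅ Z.

We work with the vertex ordering v_0 < v_1 < v_2 < v_3 < v_4 < v_5 < v_6. The simplices of K, each written with vertices in increasing order, are:

  0-simplices (7): [v_0], [v_1], [v_2], [v_3], [v_4], [v_5], [v_6]
  1-simplices (9): [v_0,v_3], [v_0,v_6], [v_1,v_2], [v_1,v_3], [v_2,v_3], [v_3,v_4], [v_3,v_5], [v_3,v_6], [v_4,v_5]

Hence C_0 ≅ Z^7, C_1 ≅ Z^9.

The boundary map ∂_1: C_1 → C_0 is given by ∂[p,q] = [q] − [p]. For instance
  ∂[v_4,v_5] = [v_5] − [v_4].
The resulting 7×9 matrix has rank 6, and its Smith normal form has invariant factors (1,1,1,1,1,1).

Now H_k = ker ∂_k / im ∂_{k+1}, so:

  H_0: rank C_0 − rank ∂_1 = 7 − 6 = 1, and the invariant factors of ∂_1 are all 1, so H_0 = Z.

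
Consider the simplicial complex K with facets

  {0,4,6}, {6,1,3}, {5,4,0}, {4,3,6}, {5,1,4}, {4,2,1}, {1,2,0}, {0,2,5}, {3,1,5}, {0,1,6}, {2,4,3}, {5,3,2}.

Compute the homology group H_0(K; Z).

Order the vertices as 0 < 1 < 2 < 3 < 4 < 5 < 6. Listing each simplex with vertices in this order, K has dimension 2 with simplices:

  0-simplices (7): [0], [1], [2], [3], [4], [5], [6]
  1-simplices (18): [0,1], [0,2], [0,4], [0,5], [0,6], [1,2], [1,3], [1,4], [1,5], [1,6], [2,3], [2,4], [2,5], [3,4], [3,5], [3,6], [4,5], [4,6]
  2-simplices (12): [0,1,2], [0,1,6], [0,2,5], [0,4,5], [0,4,6], [1,2,4], [1,3,5], [1,3,6], [1,4,5], [2,3,4], [2,3,5], [3,4,6]

giving chain groups C_0 ≅ Z^7, C_1 ≅ Z^18, C_2 ≅ Z^12.

Boundary ∂_1: C_1 → C_0 is given by ∂[p,q] = [q] − [p]. For instance
  ∂[1,5] = [5] − [1].
This gives a 7×18 integer matrix of rank 6; reducing to Smith normal form yields diagonal entries (1,1,1,1,1,1).

Boundary ∂_2: C_2 → C_1 sends each 2-simplex [p,q,r] to [q,r] − [p,r] + [p,q]. For instance
  ∂[0,1,6] = [1,6] − [0,6] + [0,1],
  ∂[0,1,2] = [1,2] − [0,2] + [0,1].
This gives a 18×12 integer matrix of rank 12; reducing to Smith normal form yields diagonal entries (1,1,1,1,1,1,1,1,1,1,1,2).

Computing H_k = (kernel of ∂_k) / (image of ∂_{k+1}):

  H_0: rank C_0 − rank ∂_1 = 7 − 6 = 1, and the invariant factors of ∂_1 are all 1, so H_0 = Z.

H_0 = Z.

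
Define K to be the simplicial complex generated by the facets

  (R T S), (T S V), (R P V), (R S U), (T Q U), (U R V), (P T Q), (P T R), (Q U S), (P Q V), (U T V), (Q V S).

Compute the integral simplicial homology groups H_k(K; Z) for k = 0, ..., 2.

Fix the vertex order P < Q < R < S < T < U < V and write every simplex with vertices in increasing order. Then dim K = 2 and the simplices of K are:

  0-simplices (7): P, Q, R, S, T, U, V
  1-simplices (18): PQ, PR, PT, PV, QS, QT, QU, QV, RS, RT, RU, RV, ST, SU, SV, TU, TV, UV
  2-simplices (12): PQT, PQV, PRT, PRV, QSU, QSV, QTU, RST, RSU, RUV, STV, TUV

so the chain groups are C_0 ≅ Z^7, C_1 ≅ Z^18, C_2 ≅ Z^12.

The boundary map ∂_1: C_1 → C_0 maps an edge to its endpoints' difference, ∂[p,q] = q − p. For instance
  ∂QV = V − Q.
The resulting 7×18 matrix has rank 6, and its Smith normal form has invariant factors (1,1,1,1,1,1).

∂_2: C_2 → C_1 acts by ∂[p,q,r] = [q,r] − [p,r] + [p,q]. For instance
  ∂PQT = QT − PT + PQ,
  ∂STV = TV − SV + ST.
As a 18×12 matrix over Z this has rank 12, with invariant factors (1,1,1,1,1,1,1,1,1,1,1,2).

Reading off H_k = ker ∂_k / im ∂_{k+1}:

  H_0: rank C_0 − rank ∂_1 = 7 − 6 = 1, and the invariant factors of ∂_1 are all 1, so H_0 ≅ Z.
  H_1: rank ker ∂_1 − rank ∂_2 = (18 − 6) − 12 = 0, and ∂_2 has invariant factor 2 > 1, so H_1 ≅ Z/2.
  H_2: rank ker ∂_2 − rank ∂_3 = (12 − 12) − 0 = 0, and there is no ∂_3, so H_2 ≅ 0.

(K is a triangulation of the real projective plane RP^2.)

H_0 = Z,  H_1 = Z/2,  H_2 = 0.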